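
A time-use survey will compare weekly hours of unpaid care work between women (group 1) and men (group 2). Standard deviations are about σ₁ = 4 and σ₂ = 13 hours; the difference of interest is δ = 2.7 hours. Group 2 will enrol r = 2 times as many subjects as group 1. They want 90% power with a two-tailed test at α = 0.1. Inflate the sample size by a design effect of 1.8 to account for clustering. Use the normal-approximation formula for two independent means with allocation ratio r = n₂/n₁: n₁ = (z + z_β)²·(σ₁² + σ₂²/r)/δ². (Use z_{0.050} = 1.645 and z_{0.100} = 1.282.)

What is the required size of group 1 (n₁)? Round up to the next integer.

n₁ = (z_{α/2} + z_β)² · (σ₁² + σ₂²/r) / δ²
   = (1.645 + 1.282)² · (4² + 13²/2) / 2.7²
   = 8.5673 · (16 + 84.5) / 7.29
   = 8.5673 · 100.5 / 7.29
   = 118.11
Design effect: 1.8 × 118.11 = 212.60.
Round up → n₁ = 213; n₂ = r·n₁ = 2 × 213 = 426.

n₁ = 213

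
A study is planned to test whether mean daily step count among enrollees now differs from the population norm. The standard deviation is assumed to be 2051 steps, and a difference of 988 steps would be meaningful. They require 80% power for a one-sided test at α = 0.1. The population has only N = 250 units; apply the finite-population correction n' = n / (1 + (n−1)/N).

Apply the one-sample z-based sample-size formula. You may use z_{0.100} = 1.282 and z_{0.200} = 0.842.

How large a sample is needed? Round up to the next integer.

n = 19

n = (z_α + z_β)² · σ² / δ²
  = (1.282 + 0.842)² · 2051² / 988²
  = 4.5114 · 4206601 / 976144
  = 19.44
Finite-population correction (N = 250): 19.44 / (1 + (19.44 − 1)/250) = 18.11.
Round up → n = 19.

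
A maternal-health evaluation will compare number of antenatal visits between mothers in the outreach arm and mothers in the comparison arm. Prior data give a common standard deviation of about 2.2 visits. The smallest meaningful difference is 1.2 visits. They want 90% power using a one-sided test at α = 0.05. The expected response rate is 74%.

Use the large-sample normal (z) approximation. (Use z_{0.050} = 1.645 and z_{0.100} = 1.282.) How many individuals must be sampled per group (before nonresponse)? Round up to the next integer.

n = 78 per group

n = (z_α + z_β)² · (σ₁² + σ₂²) / δ²
  = (1.645 + 1.282)² · (2·2.2² = 9.68) / 1.2²
  = 8.5673 · 9.68 / 1.44
  = 57.59
Adjust for 74% response: 57.59 / 0.74 = 77.83.
Round up → n = 78 per group.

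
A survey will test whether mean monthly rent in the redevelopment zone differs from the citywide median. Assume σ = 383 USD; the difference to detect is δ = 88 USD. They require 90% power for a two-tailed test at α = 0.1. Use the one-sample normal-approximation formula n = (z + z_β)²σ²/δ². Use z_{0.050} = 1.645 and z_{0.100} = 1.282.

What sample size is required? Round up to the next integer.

n = 163

n = (z_{α/2} + z_β)² · σ² / δ²
  = (1.645 + 1.282)² · 383² / 88²
  = 8.5673 · 146689 / 7744
  = 162.28
Round up → n = 163.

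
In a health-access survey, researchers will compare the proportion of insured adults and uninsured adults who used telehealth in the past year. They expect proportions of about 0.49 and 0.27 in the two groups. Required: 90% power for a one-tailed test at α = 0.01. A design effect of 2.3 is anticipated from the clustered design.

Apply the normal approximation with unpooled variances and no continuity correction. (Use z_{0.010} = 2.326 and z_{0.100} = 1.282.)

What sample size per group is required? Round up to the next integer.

n = (z_α + z_β)² · [p₁(1−p₁) + p₂(1−p₂)] / (p₁ − p₂)²
  = (2.326 + 1.282)² · (0.49·0.51 + 0.27·0.73) / (0.22)²
  = (3.608)² · (0.2499 + 0.1971) / 0.0484
  = 13.0177 · 0.4470 / 0.0484
  = 120.23
Design effect: 2.3 × 120.23 = 276.52.
Round up → n = 277 per group.

n = 277 per group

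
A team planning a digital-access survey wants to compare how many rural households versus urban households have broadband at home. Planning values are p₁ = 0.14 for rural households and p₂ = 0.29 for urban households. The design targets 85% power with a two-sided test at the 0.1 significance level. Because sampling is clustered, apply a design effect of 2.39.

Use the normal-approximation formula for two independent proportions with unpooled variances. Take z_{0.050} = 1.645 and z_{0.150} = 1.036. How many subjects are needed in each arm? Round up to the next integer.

n = (z_{α/2} + z_β)² · [p₁(1−p₁) + p₂(1−p₂)] / (p₁ − p₂)²
  = (1.645 + 1.036)² · (0.14·0.86 + 0.29·0.71) / (-0.15)²
  = (2.681)² · (0.1204 + 0.2059) / 0.0225
  = 7.1878 · 0.3263 / 0.0225
  = 104.24
Design effect: 2.39 × 104.24 = 249.13.
Round up → n = 250 per group.

n = 250 per group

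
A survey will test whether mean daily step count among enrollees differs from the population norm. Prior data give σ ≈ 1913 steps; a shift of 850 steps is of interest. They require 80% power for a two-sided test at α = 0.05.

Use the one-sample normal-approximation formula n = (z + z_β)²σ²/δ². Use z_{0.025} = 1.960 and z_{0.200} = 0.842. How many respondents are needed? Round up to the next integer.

n = 40

n = (z_{α/2} + z_β)² · σ² / δ²
  = (1.960 + 0.842)² · 1913² / 850²
  = 7.8512 · 3659569 / 722500
  = 39.77
Round up → n = 40.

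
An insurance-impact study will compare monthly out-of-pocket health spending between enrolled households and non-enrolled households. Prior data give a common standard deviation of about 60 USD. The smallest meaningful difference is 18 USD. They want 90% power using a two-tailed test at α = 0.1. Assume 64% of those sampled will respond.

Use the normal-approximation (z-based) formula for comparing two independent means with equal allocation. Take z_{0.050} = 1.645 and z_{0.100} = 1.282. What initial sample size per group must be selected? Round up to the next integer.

n = 298 per group

n = (z_{α/2} + z_β)² · (σ₁² + σ₂²) / δ²
  = (1.645 + 1.282)² · (2·60² = 7200) / 18²
  = 8.5673 · 7200 / 324
  = 190.39
Adjust for 64% response: 190.39 / 0.64 = 297.48.
Round up → n = 298 per group.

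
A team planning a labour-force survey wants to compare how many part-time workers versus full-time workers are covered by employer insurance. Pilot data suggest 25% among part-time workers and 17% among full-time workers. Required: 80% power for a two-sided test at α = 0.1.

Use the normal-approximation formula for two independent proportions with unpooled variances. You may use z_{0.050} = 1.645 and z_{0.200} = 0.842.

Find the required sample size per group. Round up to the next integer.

n = 318 per group

n = (z_{α/2} + z_β)² · [p₁(1−p₁) + p₂(1−p₂)] / (p₁ − p₂)²
  = (1.645 + 0.842)² · (0.25·0.75 + 0.17·0.83) / (0.08)²
  = (2.487)² · (0.1875 + 0.1411) / 0.0064
  = 6.1852 · 0.3286 / 0.0064
  = 317.57
Round up → n = 318 per group.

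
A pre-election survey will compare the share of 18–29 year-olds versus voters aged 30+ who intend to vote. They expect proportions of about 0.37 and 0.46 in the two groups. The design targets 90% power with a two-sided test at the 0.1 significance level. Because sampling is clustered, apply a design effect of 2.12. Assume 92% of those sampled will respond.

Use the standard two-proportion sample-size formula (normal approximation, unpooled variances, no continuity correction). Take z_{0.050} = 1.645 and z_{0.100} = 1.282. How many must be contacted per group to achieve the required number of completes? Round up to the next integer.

n = 1174 per group

n = (z_{α/2} + z_β)² · [p₁(1−p₁) + p₂(1−p₂)] / (p₁ − p₂)²
  = (1.645 + 1.282)² · (0.37·0.63 + 0.46·0.54) / (-0.09)²
  = (2.927)² · (0.2331 + 0.2484) / 0.0081
  = 8.5673 · 0.4815 / 0.0081
  = 509.28
Design effect: 2.12 × 509.28 = 1079.67.
Adjust for 92% response: 1079.67 / 0.92 = 1173.56.
Round up → n = 1174 per group.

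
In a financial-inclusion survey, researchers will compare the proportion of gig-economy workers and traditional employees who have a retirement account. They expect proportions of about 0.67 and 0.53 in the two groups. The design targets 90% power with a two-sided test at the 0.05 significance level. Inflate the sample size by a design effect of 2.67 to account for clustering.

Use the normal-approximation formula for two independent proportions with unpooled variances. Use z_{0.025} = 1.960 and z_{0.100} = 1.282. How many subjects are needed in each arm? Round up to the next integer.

n = (z_{α/2} + z_β)² · [p₁(1−p₁) + p₂(1−p₂)] / (p₁ − p₂)²
  = (1.960 + 1.282)² · (0.67·0.33 + 0.53·0.47) / (0.14)²
  = (3.242)² · (0.2211 + 0.2491) / 0.0196
  = 10.5106 · 0.4702 / 0.0196
  = 252.15
Design effect: 2.67 × 252.15 = 673.23.
Round up → n = 674 per group.

n = 674 per group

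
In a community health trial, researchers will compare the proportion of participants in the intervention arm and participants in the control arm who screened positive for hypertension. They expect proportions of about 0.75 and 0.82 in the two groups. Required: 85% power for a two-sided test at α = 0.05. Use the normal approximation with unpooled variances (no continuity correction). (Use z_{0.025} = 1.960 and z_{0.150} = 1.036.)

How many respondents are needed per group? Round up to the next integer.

n = 614 per group

n = (z_{α/2} + z_β)² · [p₁(1−p₁) + p₂(1−p₂)] / (p₁ − p₂)²
  = (1.960 + 1.036)² · (0.75·0.25 + 0.82·0.18) / (-0.07)²
  = (2.996)² · (0.1875 + 0.1476) / 0.0049
  = 8.9760 · 0.3351 / 0.0049
  = 613.85
Round up → n = 614 per group.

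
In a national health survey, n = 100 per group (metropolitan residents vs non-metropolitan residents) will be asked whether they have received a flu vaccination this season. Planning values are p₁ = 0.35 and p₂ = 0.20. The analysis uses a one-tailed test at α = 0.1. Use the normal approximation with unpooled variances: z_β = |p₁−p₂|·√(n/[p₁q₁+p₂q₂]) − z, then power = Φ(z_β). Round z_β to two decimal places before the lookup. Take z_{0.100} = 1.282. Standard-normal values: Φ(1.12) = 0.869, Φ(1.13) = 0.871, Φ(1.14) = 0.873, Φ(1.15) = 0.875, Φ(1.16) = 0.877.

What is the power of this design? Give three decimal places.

Power ≈ 0.871

z_β = |p₁−p₂|·√(n/[p₁q₁+p₂q₂]) − z_α
    = 0.15 · √(100/0.3875) − 1.282
    = 0.15 · 16.0644 − 1.282
    = 2.4097 − 1.282 = 1.1277 → 1.13
Power = Φ(1.13) = 0.871.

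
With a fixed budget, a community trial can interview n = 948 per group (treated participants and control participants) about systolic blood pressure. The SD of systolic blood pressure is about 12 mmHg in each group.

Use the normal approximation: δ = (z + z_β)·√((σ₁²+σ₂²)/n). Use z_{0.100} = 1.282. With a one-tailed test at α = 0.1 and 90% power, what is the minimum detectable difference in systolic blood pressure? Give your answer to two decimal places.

Minimum detectable difference ≈ 1.41 mmHg

δ = (z_α + z_β) · √((σ₁²+σ₂²)/n)
  = (1.282 + 1.282) · √(288/948)
  = 2.564 · √0.3038
  = 2.564 · 0.5512
  = 1.4132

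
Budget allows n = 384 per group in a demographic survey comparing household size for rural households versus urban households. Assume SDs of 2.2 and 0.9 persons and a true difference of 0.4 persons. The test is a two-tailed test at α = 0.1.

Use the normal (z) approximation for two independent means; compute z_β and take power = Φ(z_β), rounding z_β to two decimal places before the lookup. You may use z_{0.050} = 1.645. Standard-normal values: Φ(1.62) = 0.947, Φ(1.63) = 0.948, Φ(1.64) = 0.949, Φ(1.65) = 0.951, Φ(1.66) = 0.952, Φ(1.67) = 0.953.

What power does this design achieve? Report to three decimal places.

Power ≈ 0.951

z_β = δ·√(n/(σ₁²+σ₂²)) − z_{α/2}
    = 0.4 · √(384/5.65) − 1.645
    = 0.4 · 8.24406 − 1.645
    = 3.2976 − 1.645 = 1.6526 → 1.65
Power = Φ(1.65) = 0.951.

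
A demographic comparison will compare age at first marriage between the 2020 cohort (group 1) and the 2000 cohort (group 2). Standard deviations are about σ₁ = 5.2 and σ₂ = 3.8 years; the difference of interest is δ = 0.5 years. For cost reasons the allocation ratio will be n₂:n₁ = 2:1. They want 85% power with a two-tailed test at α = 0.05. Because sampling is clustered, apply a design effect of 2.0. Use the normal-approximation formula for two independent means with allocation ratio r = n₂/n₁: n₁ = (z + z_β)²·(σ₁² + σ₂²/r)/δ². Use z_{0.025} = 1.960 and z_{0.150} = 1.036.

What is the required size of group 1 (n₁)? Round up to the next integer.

n₁ = (z_{α/2} + z_β)² · (σ₁² + σ₂²/r) / δ²
   = (1.960 + 1.036)² · (5.2² + 3.8²/2) / 0.5²
   = 8.9760 · (27.04 + 7.22) / 0.25
   = 8.9760 · 34.26 / 0.25
   = 1230.07
Design effect: 2.0 × 1230.07 = 2460.15.
Round up → n₁ = 2461; n₂ = r·n₁ = 2 × 2461 = 4922.

n₁ = 2461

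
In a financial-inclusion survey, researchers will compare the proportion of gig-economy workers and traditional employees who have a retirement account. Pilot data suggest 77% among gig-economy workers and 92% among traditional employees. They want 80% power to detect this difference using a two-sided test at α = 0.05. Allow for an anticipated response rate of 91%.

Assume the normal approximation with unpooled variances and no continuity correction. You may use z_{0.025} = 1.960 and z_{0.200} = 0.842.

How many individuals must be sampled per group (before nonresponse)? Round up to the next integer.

n = (z_{α/2} + z_β)² · [p₁(1−p₁) + p₂(1−p₂)] / (p₁ − p₂)²
  = (1.960 + 0.842)² · (0.77·0.23 + 0.92·0.08) / (-0.15)²
  = (2.802)² · (0.1771 + 0.0736) / 0.0225
  = 7.8512 · 0.2507 / 0.0225
  = 87.48
Adjust for 91% response: 87.48 / 0.91 = 96.13.
Round up → n = 97 per group.

n = 97 per group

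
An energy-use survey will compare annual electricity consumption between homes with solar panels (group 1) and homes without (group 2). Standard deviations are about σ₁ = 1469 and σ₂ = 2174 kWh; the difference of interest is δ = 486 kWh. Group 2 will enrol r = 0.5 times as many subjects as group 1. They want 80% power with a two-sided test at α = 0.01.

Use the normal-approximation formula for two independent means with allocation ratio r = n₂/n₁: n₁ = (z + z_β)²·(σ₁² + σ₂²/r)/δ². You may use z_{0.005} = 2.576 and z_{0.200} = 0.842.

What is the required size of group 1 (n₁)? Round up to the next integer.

n₁ = 575

n₁ = (z_{α/2} + z_β)² · (σ₁² + σ₂²/r) / δ²
   = (2.576 + 0.842)² · (1469² + 2174²/0.5) / 486²
   = 11.6827 · (2157961 + 9452552) / 236196
   = 11.6827 · 11610513 / 236196
   = 574.28
Round up → n₁ = 575; n₂ = r·n₁ = 0.5 × 575 = 288.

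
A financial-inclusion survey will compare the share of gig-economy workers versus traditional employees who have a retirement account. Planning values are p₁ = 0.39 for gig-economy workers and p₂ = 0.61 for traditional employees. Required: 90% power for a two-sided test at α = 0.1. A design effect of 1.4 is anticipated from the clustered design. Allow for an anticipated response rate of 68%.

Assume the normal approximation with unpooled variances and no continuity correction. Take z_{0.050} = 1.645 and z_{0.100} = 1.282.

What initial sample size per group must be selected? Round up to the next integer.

n = (z_{α/2} + z_β)² · [p₁(1−p₁) + p₂(1−p₂)] / (p₁ − p₂)²
  = (1.645 + 1.282)² · (0.39·0.61 + 0.61·0.39) / (-0.22)²
  = (2.927)² · (0.2379 + 0.2379) / 0.0484
  = 8.5673 · 0.4758 / 0.0484
  = 84.22
Design effect: 1.4 × 84.22 = 117.91.
Adjust for 68% response: 117.91 / 0.68 = 173.40.
Round up → n = 174 per group.

n = 174 per group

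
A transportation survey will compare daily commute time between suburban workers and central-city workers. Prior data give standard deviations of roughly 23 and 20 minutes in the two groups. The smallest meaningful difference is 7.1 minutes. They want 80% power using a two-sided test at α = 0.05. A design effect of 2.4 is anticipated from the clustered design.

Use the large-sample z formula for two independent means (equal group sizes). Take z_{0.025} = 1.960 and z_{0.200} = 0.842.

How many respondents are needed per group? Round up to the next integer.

n = (z_{α/2} + z_β)² · (σ₁² + σ₂²) / δ²
  = (1.960 + 0.842)² · (23² + 20² = 929) / 7.1²
  = 7.8512 · 929 / 50.41
  = 144.69
Design effect: 2.4 × 144.69 = 347.25.
Round up → n = 348 per group.

n = 348 per group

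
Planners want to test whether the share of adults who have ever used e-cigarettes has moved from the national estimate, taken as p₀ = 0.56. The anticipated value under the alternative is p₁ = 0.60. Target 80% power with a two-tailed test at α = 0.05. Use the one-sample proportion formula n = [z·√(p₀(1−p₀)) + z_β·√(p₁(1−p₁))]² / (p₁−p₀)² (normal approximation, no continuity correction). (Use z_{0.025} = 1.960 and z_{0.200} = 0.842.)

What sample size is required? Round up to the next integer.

n = [z_{α/2}·√(p₀q₀) + z_β·√(p₁q₁)]² / (p₁ − p₀)²
  = [1.960·√(0.56·0.44) + 0.842·√(0.60·0.40)]² / (0.04)²
  = [1.960·0.4964 + 0.842·0.4899]² / 0.0016
  = [1.3854]² / 0.0016
  = 1199.60
Round up → n = 1200.

n = 1200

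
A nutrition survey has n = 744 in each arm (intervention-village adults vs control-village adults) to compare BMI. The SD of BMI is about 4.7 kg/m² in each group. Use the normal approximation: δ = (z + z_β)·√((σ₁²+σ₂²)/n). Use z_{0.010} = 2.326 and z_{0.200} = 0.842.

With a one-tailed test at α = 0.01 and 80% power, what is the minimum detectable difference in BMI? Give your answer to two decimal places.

δ = (z_α + z_β) · √((σ₁²+σ₂²)/n)
  = (2.326 + 0.842) · √(44.18/744)
  = 3.168 · √0.05938
  = 3.168 · 0.2437
  = 0.7720

Minimum detectable difference ≈ 0.77 kg/m²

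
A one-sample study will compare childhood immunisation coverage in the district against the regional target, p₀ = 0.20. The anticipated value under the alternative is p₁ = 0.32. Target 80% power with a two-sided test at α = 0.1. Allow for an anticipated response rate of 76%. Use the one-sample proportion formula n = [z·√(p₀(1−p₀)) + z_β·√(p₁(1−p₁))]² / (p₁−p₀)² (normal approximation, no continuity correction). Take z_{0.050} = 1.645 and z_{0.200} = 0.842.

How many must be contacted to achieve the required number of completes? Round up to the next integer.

n = 101

n = [z_{α/2}·√(p₀q₀) + z_β·√(p₁q₁)]² / (p₁ − p₀)²
  = [1.645·√(0.20·0.80) + 0.842·√(0.32·0.68)]² / (0.12)²
  = [1.645·0.4000 + 0.842·0.4665]² / 0.0144
  = [1.0508]² / 0.0144
  = 76.68
Adjust for 76% response: 76.68 / 0.76 = 100.89.
Round up → n = 101.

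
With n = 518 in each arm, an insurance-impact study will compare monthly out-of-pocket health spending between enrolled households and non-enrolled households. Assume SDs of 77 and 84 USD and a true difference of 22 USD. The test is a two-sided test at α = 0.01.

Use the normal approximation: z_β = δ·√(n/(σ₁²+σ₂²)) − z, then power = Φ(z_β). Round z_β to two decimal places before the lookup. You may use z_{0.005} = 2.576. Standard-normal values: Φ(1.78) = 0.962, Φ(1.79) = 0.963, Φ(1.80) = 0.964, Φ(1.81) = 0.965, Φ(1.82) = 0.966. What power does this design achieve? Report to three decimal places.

z_β = δ·√(n/(σ₁²+σ₂²)) − z_{α/2}
    = 22 · √(518/12985) − 2.576
    = 22 · 0.19973 − 2.576
    = 4.3941 − 2.576 = 1.8181 → 1.82
Power = Φ(1.82) = 0.966.

Power ≈ 0.966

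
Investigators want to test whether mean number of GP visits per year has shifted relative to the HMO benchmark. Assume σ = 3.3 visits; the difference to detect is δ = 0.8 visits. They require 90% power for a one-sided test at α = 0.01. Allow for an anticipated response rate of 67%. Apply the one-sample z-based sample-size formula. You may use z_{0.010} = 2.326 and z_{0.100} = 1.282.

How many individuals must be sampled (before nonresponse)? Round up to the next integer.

n = (z_α + z_β)² · σ² / δ²
  = (2.326 + 1.282)² · 3.3² / 0.8²
  = 13.0177 · 10.89 / 0.64
  = 221.50
Adjust for 67% response: 221.50 / 0.67 = 330.60.
Round up → n = 331.

n = 331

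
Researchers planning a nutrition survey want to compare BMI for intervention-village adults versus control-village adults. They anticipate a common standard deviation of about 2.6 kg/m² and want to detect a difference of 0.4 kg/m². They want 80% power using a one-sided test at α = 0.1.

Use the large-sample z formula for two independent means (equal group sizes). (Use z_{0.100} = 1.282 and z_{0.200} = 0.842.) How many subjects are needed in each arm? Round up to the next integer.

n = 382 per group

n = (z_α + z_β)² · (σ₁² + σ₂²) / δ²
  = (1.282 + 0.842)² · (2·2.6² = 13.52) / 0.4²
  = 4.5114 · 13.52 / 0.16
  = 381.21
Round up → n = 382 per group.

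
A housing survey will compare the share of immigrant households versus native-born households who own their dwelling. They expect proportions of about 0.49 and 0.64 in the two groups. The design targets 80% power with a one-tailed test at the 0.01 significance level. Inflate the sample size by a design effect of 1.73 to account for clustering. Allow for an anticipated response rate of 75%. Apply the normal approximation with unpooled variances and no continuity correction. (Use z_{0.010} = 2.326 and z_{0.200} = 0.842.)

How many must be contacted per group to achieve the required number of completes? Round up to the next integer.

n = 495 per group

n = (z_α + z_β)² · [p₁(1−p₁) + p₂(1−p₂)] / (p₁ − p₂)²
  = (2.326 + 0.842)² · (0.49·0.51 + 0.64·0.36) / (-0.15)²
  = (3.168)² · (0.2499 + 0.2304) / 0.0225
  = 10.0362 · 0.4803 / 0.0225
  = 214.24
Design effect: 1.73 × 214.24 = 370.64.
Adjust for 75% response: 370.64 / 0.75 = 494.18.
Round up → n = 495 per group.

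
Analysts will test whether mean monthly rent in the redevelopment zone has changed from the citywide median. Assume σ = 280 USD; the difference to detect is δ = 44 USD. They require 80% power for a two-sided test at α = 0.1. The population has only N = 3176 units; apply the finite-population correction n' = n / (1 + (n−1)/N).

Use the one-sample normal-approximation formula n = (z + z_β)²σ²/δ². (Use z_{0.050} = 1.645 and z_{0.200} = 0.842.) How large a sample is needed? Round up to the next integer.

n = (z_{α/2} + z_β)² · σ² / δ²
  = (1.645 + 0.842)² · 280² / 44²
  = 6.1852 · 78400 / 1936
  = 250.47
Finite-population correction (N = 3176): 250.47 / (1 + (250.47 − 1)/3176) = 232.23.
Round up → n = 233.

n = 233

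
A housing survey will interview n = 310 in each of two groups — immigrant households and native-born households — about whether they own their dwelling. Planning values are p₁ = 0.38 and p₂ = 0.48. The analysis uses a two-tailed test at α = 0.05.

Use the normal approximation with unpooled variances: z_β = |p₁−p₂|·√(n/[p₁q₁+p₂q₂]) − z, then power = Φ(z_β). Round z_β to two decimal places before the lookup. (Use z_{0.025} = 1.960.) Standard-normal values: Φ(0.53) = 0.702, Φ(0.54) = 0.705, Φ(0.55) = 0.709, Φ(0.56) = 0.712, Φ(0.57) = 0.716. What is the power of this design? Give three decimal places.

Power ≈ 0.716

z_β = |p₁−p₂|·√(n/[p₁q₁+p₂q₂]) − z_{α/2}
    = 0.10 · √(310/0.4852) − 1.960
    = 0.10 · 25.2767 − 1.960
    = 2.5277 − 1.960 = 0.5677 → 0.57
Power = Φ(0.57) = 0.716.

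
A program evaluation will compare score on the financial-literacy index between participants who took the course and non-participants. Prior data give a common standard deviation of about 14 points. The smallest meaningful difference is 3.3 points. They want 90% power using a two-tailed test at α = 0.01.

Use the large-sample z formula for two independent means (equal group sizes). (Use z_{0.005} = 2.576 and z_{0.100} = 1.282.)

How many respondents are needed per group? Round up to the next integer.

n = (z_{α/2} + z_β)² · (σ₁² + σ₂²) / δ²
  = (2.576 + 1.282)² · (2·14² = 392) / 3.3²
  = 14.8842 · 392 / 10.89
  = 535.78
Round up → n = 536 per group.

n = 536 per group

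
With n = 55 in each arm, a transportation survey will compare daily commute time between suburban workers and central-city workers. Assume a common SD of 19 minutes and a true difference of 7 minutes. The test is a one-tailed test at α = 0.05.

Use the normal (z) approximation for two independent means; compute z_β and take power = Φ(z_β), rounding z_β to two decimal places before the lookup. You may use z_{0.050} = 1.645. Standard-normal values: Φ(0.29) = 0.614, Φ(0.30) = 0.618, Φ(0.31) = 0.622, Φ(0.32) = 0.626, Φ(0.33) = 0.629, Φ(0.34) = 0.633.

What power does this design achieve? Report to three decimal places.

z_β = δ·√(n/(σ₁²+σ₂²)) − z_α
    = 7 · √(55/722) − 1.645
    = 7 · 0.27600 − 1.645
    = 1.9320 − 1.645 = 0.2870 → 0.29
Power = Φ(0.29) = 0.614.

Power ≈ 0.614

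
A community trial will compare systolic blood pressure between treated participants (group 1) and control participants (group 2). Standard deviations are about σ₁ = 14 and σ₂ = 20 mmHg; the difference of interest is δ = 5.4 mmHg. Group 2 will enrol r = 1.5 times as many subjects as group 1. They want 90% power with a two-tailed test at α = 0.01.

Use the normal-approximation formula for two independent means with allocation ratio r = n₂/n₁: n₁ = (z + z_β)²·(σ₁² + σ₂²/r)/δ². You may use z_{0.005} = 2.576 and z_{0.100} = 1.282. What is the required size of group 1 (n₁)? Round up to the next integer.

n₁ = 237

n₁ = (z_{α/2} + z_β)² · (σ₁² + σ₂²/r) / δ²
   = (2.576 + 1.282)² · (14² + 20²/1.5) / 5.4²
   = 14.8842 · (196 + 266.6667) / 29.16
   = 14.8842 · 462.6667 / 29.16
   = 236.16
Round up → n₁ = 237; n₂ = r·n₁ = 1.5 × 237 = 356.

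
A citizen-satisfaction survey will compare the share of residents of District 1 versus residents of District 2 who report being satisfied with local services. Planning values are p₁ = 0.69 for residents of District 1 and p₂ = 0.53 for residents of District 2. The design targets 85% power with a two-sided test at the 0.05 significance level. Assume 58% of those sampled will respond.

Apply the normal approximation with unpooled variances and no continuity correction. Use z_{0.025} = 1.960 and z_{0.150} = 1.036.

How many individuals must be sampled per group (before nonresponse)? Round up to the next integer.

n = (z_{α/2} + z_β)² · [p₁(1−p₁) + p₂(1−p₂)] / (p₁ − p₂)²
  = (1.960 + 1.036)² · (0.69·0.31 + 0.53·0.47) / (0.16)²
  = (2.996)² · (0.2139 + 0.2491) / 0.0256
  = 8.9760 · 0.4630 / 0.0256
  = 162.34
Adjust for 58% response: 162.34 / 0.58 = 279.90.
Round up → n = 280 per group.

n = 280 per group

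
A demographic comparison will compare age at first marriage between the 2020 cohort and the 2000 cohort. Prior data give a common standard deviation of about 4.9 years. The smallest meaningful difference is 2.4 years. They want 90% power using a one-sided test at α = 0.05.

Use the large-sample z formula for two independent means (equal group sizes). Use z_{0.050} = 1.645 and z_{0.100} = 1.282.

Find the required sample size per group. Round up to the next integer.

n = (z_α + z_β)² · (σ₁² + σ₂²) / δ²
  = (1.645 + 1.282)² · (2·4.9² = 48.02) / 2.4²
  = 8.5673 · 48.02 / 5.76
  = 71.42
Round up → n = 72 per group.

n = 72 per group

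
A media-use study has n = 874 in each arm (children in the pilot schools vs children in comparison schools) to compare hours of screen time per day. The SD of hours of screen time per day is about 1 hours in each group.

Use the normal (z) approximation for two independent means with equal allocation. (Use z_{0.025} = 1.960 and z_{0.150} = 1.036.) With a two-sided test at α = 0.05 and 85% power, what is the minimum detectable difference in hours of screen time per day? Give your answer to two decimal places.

Minimum detectable difference ≈ 0.14 hours

δ = (z_{α/2} + z_β) · √((σ₁²+σ₂²)/n)
  = (1.960 + 1.036) · √(2/874)
  = 2.996 · √0.00229
  = 2.996 · 0.0478
  = 0.1433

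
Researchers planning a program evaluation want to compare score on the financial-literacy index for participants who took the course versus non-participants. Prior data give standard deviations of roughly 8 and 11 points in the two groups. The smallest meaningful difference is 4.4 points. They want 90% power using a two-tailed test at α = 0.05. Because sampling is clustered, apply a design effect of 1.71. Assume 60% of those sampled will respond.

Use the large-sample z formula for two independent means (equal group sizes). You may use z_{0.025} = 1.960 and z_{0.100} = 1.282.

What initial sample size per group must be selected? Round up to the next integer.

n = 287 per group

n = (z_{α/2} + z_β)² · (σ₁² + σ₂²) / δ²
  = (1.960 + 1.282)² · (8² + 11² = 185) / 4.4²
  = 10.5106 · 185 / 19.36
  = 100.44
Design effect: 1.71 × 100.44 = 171.75.
Adjust for 60% response: 171.75 / 0.60 = 286.24.
Round up → n = 287 per group.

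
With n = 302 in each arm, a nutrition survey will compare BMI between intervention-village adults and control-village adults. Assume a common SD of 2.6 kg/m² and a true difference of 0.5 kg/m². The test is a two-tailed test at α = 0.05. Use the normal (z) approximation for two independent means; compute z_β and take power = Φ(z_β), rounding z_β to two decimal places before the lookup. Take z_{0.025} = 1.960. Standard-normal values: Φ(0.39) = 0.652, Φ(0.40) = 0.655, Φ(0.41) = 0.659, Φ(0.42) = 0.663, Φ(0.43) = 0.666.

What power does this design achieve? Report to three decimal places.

z_β = δ·√(n/(σ₁²+σ₂²)) − z_{α/2}
    = 0.5 · √(302/13.52) − 1.960
    = 0.5 · 4.72623 − 1.960
    = 2.3631 − 1.960 = 0.4031 → 0.40
Power = Φ(0.40) = 0.655.

Power ≈ 0.655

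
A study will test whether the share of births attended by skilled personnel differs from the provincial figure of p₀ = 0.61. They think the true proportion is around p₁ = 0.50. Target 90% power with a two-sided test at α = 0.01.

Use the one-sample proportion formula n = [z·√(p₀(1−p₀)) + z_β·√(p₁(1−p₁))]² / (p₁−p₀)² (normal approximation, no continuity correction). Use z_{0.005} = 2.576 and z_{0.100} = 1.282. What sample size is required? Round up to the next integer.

n = 298

n = [z_{α/2}·√(p₀q₀) + z_β·√(p₁q₁)]² / (p₁ − p₀)²
  = [2.576·√(0.61·0.39) + 1.282·√(0.50·0.50)]² / (-0.11)²
  = [2.576·0.4877 + 1.282·0.5000]² / 0.0121
  = [1.8974]² / 0.0121
  = 297.54
Round up → n = 298.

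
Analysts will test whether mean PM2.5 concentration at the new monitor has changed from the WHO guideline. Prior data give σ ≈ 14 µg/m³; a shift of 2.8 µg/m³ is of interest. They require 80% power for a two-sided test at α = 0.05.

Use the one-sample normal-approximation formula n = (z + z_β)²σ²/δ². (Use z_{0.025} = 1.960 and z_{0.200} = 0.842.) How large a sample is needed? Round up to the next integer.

n = (z_{α/2} + z_β)² · σ² / δ²
  = (1.960 + 0.842)² · 14² / 2.8²
  = 7.8512 · 196 / 7.84
  = 196.28
Round up → n = 197.

n = 197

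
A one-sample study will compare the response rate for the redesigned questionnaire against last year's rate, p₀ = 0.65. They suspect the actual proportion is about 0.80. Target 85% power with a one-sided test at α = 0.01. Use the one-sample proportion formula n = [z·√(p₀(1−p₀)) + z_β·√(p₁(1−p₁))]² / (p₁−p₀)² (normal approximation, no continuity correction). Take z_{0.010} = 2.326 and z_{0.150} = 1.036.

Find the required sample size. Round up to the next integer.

n = [z_α·√(p₀q₀) + z_β·√(p₁q₁)]² / (p₁ − p₀)²
  = [2.326·√(0.65·0.35) + 1.036·√(0.80·0.20)]² / (0.15)²
  = [2.326·0.4770 + 1.036·0.4000]² / 0.0225
  = [1.5238]² / 0.0225
  = 103.20
Round up → n = 104.

n = 104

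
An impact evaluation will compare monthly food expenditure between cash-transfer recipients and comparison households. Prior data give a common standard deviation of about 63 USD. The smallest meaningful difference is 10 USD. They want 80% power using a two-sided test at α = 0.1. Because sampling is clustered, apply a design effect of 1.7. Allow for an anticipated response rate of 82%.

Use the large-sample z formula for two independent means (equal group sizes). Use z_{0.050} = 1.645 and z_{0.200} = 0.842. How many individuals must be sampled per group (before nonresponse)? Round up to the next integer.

n = (z_{α/2} + z_β)² · (σ₁² + σ₂²) / δ²
  = (1.645 + 0.842)² · (2·63² = 7938) / 10²
  = 6.1852 · 7938 / 100
  = 490.98
Design effect: 1.7 × 490.98 = 834.66.
Adjust for 82% response: 834.66 / 0.82 = 1017.88.
Round up → n = 1018 per group.

n = 1018 per group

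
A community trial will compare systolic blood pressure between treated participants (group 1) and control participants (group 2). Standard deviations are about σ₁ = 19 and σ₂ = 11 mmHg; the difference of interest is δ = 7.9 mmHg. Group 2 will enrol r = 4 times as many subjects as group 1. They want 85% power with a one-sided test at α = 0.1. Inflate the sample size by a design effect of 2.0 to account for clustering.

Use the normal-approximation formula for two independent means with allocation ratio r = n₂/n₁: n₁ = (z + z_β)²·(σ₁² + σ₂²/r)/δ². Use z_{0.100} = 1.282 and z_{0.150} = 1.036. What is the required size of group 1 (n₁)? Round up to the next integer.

n₁ = (z_α + z_β)² · (σ₁² + σ₂²/r) / δ²
   = (1.282 + 1.036)² · (19² + 11²/4) / 7.9²
   = 5.3731 · (361 + 30.25) / 62.41
   = 5.3731 · 391.25 / 62.41
   = 33.68
Design effect: 2.0 × 33.68 = 67.37.
Round up → n₁ = 68; n₂ = r·n₁ = 4 × 68 = 272.

n₁ = 68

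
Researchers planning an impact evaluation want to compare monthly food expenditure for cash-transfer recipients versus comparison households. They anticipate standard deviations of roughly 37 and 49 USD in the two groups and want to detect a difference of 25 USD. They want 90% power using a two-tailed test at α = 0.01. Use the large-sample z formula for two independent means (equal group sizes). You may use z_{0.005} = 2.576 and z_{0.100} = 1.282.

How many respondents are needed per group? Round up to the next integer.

n = 90 per group

n = (z_{α/2} + z_β)² · (σ₁² + σ₂²) / δ²
  = (2.576 + 1.282)² · (37² + 49² = 3770) / 25²
  = 14.8842 · 3770 / 625
  = 89.78
Round up → n = 90 per group.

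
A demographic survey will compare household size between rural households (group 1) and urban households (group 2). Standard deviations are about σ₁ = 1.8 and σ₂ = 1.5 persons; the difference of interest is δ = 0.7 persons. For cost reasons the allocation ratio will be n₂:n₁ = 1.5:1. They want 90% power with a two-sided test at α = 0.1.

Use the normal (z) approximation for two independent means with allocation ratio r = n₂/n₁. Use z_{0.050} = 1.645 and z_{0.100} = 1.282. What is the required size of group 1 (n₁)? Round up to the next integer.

n₁ = (z_{α/2} + z_β)² · (σ₁² + σ₂²/r) / δ²
   = (1.645 + 1.282)² · (1.8² + 1.5²/1.5) / 0.7²
   = 8.5673 · (3.24 + 1.5) / 0.49
   = 8.5673 · 4.74 / 0.49
   = 82.88
Round up → n₁ = 83; n₂ = r·n₁ = 1.5 × 83 = 125.

n₁ = 83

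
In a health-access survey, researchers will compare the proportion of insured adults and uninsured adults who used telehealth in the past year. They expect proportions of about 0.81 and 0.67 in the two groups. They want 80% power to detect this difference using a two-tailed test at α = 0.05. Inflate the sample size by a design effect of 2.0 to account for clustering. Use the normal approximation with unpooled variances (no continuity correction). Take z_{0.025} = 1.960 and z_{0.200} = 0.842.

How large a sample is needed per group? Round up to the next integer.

n = 301 per group

n = (z_{α/2} + z_β)² · [p₁(1−p₁) + p₂(1−p₂)] / (p₁ − p₂)²
  = (1.960 + 0.842)² · (0.81·0.19 + 0.67·0.33) / (0.14)²
  = (2.802)² · (0.1539 + 0.2211) / 0.0196
  = 7.8512 · 0.3750 / 0.0196
  = 150.21
Design effect: 2.0 × 150.21 = 300.43.
Round up → n = 301 per group.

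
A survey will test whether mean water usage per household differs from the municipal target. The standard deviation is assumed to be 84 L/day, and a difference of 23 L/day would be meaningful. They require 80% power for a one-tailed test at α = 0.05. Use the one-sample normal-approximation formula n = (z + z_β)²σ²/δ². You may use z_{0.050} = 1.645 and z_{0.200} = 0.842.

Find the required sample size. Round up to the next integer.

n = 83

n = (z_α + z_β)² · σ² / δ²
  = (1.645 + 0.842)² · 84² / 23²
  = 6.1852 · 7056 / 529
  = 82.50
Round up → n = 83.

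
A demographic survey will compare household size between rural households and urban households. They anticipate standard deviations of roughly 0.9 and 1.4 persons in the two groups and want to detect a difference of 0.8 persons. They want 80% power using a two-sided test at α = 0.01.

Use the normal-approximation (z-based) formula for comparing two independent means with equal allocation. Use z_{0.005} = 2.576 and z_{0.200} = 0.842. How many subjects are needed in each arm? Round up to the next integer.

n = 51 per group

n = (z_{α/2} + z_β)² · (σ₁² + σ₂²) / δ²
  = (2.576 + 0.842)² · (0.9² + 1.4² = 2.77) / 0.8²
  = 11.6827 · 2.77 / 0.64
  = 50.56
Round up → n = 51 per group.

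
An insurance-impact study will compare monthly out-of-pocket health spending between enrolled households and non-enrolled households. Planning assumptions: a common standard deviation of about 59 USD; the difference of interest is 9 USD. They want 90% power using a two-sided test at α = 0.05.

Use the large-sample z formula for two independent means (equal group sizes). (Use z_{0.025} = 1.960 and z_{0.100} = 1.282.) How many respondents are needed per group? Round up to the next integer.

n = 904 per group

n = (z_{α/2} + z_β)² · (σ₁² + σ₂²) / δ²
  = (1.960 + 1.282)² · (2·59² = 6962) / 9²
  = 10.5106 · 6962 / 81
  = 903.39
Round up → n = 904 per group.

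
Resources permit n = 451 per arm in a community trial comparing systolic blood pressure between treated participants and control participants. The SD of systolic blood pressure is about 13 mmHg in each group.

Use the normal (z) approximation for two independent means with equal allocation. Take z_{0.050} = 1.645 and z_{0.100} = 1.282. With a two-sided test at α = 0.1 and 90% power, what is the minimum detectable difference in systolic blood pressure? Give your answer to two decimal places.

Minimum detectable difference ≈ 2.53 mmHg

δ = (z_{α/2} + z_β) · √((σ₁²+σ₂²)/n)
  = (1.645 + 1.282) · √(338/451)
  = 2.927 · √0.74945
  = 2.927 · 0.8657
  = 2.5339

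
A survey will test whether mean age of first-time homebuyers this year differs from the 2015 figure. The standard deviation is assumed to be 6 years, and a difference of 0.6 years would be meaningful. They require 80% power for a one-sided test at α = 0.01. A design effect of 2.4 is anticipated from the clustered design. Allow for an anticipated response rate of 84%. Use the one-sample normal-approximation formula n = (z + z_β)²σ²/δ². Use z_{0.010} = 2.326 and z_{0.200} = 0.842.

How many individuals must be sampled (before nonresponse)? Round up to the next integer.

n = 2868

n = (z_α + z_β)² · σ² / δ²
  = (2.326 + 0.842)² · 6² / 0.6²
  = 10.0362 · 36 / 0.36
  = 1003.62
Design effect: 2.4 × 1003.62 = 2408.69.
Adjust for 84% response: 2408.69 / 0.84 = 2867.49.
Round up → n = 2868.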